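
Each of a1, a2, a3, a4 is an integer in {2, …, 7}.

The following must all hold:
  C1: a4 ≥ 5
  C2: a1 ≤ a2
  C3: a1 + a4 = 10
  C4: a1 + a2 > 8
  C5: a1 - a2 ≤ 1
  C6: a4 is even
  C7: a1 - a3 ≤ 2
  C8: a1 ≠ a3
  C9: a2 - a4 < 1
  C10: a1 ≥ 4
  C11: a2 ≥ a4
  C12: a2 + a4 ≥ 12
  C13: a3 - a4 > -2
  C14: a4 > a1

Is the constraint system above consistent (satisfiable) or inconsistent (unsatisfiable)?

The assignment a1 = 4, a2 = 6, a3 = 5, a4 = 6 works:
  constraint 3 holds since a1 + a4 = 10.
  constraint 4 holds since a1 + a2 = 10.
The rest check out directly.

Satisfiable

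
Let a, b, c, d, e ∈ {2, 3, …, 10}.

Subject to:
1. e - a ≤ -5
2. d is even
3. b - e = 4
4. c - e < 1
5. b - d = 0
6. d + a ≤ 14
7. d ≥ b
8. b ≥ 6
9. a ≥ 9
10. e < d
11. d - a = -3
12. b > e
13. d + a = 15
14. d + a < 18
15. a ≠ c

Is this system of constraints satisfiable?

From constraints 7 and 8: d ≥ b ≥ 6. From constraint 9: a ≥ 9. Hence d + a ≥ 15. But constraint 6 requires d + a ≤ 14, and 14 < 15. Contradiction.

Unsatisfiable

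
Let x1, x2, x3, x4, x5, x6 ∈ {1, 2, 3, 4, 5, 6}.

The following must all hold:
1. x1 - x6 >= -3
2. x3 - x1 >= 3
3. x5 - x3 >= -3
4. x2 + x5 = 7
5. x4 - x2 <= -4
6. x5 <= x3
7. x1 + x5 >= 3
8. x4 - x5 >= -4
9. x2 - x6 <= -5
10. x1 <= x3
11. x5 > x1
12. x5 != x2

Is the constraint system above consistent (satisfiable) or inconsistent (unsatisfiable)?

Constraints 1, 2, 3, 5, 8, and 9 give x2 − x4 ≥ 4, x4 − x5 ≥ -4, x5 − x3 ≥ -3, x3 − x1 ≥ 3, x1 − x6 ≥ -3, x6 − x2 ≥ 5.
Adding all 6 inequalities: the left sides telescope to 0, and the right sides sum to 4 + (-4) + (-3) + 3 + (-3) + 5 = 2. So 0 ≥ 2, which is false.

Unsatisfiable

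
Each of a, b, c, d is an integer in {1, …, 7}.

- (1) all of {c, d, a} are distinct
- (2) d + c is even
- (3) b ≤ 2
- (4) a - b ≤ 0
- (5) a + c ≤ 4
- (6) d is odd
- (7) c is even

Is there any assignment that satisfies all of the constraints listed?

Constraint 6 makes d odd and constraint 7 makes c even, so d + c must be odd. Constraint 2 says d + c is even — contradiction.

Unsatisfiable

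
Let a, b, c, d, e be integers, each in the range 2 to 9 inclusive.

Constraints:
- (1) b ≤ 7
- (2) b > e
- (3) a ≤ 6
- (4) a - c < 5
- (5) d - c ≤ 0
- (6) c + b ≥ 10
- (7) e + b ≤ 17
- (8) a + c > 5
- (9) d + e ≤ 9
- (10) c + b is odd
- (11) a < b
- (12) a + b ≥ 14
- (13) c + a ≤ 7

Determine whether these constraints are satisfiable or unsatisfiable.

Unsatisfiable

From constraint 3: a ≤ 6. From constraint 1: b ≤ 7. Hence a + b ≤ 13. But constraint 12 requires a + b ≥ 14, and 14 > 13. Contradiction.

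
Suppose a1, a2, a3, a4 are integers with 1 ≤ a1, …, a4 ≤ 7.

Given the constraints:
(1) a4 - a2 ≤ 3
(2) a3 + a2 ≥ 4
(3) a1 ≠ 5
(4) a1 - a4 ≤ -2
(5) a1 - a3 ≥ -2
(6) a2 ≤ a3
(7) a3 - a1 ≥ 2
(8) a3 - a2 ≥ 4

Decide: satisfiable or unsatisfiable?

Unsatisfiable

Constraints 1, 4, 5, and 8 give a3 − a2 ≥ 4, a2 − a4 ≥ -3, a4 − a1 ≥ 2, a1 − a3 ≥ -2.
Adding all 4 inequalities: the left sides telescope to 0, and the right sides sum to 4 + (-3) + 2 + (-2) = 1. So 0 ≥ 1, which is false.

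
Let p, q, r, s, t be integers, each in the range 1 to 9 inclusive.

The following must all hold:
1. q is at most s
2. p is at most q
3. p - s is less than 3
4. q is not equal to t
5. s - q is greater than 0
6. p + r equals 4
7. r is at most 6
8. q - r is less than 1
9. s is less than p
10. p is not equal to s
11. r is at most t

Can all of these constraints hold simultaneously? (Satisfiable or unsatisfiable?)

Unsatisfiable

Constraints 2, 5, and 9 give p ≤ q, q < s, s < p. Chaining: p ≤ q < s < p, which forces p < p — impossible.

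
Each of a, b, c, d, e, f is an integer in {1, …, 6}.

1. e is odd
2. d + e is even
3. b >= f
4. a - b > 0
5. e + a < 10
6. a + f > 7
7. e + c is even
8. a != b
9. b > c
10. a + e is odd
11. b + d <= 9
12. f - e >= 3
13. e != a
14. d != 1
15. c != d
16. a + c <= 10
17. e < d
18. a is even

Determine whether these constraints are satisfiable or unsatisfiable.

One satisfying assignment is a = 6, b = 4, c = 3, d = 5, e = 1, f = 4.
For the less obvious constraints — constraint 4: a - b = 2; constraint 5: e + a = 7; constraint 6: a + f = 10 — and the others hold by inspection.

Satisfiable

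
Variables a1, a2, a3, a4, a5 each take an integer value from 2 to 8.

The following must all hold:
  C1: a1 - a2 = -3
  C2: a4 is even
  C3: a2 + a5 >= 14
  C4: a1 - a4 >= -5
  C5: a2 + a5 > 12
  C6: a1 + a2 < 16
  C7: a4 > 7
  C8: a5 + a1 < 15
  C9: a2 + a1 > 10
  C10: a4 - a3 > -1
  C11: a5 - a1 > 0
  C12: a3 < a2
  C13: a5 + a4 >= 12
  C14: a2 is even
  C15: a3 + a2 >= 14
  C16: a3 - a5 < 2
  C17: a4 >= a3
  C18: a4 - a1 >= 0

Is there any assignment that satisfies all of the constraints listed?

Satisfiable

One satisfying assignment is a1 = 5, a2 = 8, a3 = 7, a4 = 8, a5 = 7.
For the less obvious constraints — constraint 1: a1 - a2 = -3; constraint 3: a2 + a5 = 15; constraint 4: a1 - a4 = -3 — and the others hold by inspection.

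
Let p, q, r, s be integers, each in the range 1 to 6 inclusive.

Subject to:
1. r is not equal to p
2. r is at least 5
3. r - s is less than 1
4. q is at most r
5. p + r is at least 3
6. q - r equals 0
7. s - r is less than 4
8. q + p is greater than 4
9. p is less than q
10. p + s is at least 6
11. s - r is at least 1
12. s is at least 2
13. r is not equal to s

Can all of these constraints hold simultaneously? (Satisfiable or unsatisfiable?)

Satisfiable

Setting (p, q, r, s) = (1, 5, 5, 6) satisfies everything: constraint 3: r - s = -1; constraint 5: p + r = 6, and the others follow.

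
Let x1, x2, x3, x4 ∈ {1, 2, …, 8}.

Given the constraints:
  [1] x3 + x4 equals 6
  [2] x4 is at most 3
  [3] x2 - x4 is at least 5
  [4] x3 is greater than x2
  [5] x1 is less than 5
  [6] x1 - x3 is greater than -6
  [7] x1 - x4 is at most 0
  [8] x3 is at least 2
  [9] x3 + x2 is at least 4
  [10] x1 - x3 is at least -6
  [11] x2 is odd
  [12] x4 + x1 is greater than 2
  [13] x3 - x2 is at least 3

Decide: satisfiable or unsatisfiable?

Constraints 3, 7, 10, and 13 give x1 − x3 ≥ -6, x3 − x2 ≥ 3, x2 − x4 ≥ 5, x4 − x1 ≥ 0.
Adding all 4 inequalities: the left sides telescope to 0, and the right sides sum to (-6) + 3 + 5 + 0 = 2. So 0 ≥ 2, which is false.

Unsatisfiable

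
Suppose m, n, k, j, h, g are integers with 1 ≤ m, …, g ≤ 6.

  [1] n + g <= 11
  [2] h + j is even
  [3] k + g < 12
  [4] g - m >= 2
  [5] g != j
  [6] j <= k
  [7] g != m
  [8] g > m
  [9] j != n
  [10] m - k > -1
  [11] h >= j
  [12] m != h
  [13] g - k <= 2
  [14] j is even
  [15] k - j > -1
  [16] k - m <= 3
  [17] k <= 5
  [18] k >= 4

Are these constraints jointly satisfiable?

The assignment m = 4, n = 4, k = 4, j = 2, h = 2, g = 6 works:
  constraint 1 holds since n + g = 10.
  constraint 3 holds since k + g = 10.
  constraint 4 holds since g - m = 2.
The rest check out directly.

Satisfiable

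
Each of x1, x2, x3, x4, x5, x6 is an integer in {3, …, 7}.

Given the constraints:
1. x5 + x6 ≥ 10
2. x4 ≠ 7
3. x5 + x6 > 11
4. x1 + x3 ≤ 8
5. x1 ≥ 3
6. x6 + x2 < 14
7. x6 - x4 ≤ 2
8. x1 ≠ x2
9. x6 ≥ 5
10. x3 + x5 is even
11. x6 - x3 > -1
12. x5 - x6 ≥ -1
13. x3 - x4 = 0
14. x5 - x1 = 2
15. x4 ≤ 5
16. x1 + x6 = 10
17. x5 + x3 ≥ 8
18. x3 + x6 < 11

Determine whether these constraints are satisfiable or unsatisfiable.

One satisfying assignment is x1 = 4, x2 = 6, x3 = 4, x4 = 4, x5 = 6, x6 = 6.
For the less obvious constraints — constraint 1: x5 + x6 = 12; constraint 3: x5 + x6 = 12; constraint 4: x1 + x3 = 8 — and the others hold by inspection.

Satisfiable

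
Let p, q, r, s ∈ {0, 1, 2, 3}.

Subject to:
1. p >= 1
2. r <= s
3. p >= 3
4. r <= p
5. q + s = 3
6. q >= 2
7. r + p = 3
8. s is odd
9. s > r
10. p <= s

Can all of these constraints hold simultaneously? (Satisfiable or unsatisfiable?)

Unsatisfiable

From constraint 6: q ≥ 2. From constraints 3 and 10: s ≥ p ≥ 3. Hence q + s ≥ 5. But constraint 5 requires q + s = 3, and 3 < 5. Contradiction.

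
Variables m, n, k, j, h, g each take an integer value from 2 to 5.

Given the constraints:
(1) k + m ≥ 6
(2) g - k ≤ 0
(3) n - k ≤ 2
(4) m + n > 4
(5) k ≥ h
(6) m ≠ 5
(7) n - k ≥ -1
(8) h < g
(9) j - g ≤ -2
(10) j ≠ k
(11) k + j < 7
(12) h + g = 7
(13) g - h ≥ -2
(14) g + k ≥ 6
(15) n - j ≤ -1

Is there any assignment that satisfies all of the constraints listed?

Unsatisfiable

Constraints 2, 7, 9, and 15 give n − k ≥ -1, k − g ≥ 0, g − j ≥ 2, j − n ≥ 1.
Adding all 4 inequalities: the left sides telescope to 0, and the right sides sum to (-1) + 0 + 2 + 1 = 2. So 0 ≥ 2, which is false.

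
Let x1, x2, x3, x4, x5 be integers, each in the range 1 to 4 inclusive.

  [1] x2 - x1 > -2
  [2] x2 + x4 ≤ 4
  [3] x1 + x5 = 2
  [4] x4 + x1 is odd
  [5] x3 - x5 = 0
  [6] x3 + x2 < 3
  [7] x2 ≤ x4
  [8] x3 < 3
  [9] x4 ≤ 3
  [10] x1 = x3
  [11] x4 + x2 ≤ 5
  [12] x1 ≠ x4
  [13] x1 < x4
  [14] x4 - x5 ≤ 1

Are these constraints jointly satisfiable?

Try x1 = 1, x2 = 1, x3 = 1, x4 = 2, x5 = 1.
Check constraint 1: x2 - x1 = 0; constraint 2: x2 + x4 = 3. The remaining constraints are straightforward to verify.

Satisfiable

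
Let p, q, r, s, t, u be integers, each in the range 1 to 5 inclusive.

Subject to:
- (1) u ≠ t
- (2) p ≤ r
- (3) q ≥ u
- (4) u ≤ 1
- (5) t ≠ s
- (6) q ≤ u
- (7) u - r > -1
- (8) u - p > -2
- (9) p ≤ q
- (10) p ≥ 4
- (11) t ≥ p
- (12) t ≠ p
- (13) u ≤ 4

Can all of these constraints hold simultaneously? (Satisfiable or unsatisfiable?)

Unsatisfiable

From constraints 9 and 10: q ≥ p and p ≥ 4, so q ≥ 4. From constraints 4 and 6: q ≤ u and u ≤ 1, so q ≤ 1. But 1 < 4, so no value of q works.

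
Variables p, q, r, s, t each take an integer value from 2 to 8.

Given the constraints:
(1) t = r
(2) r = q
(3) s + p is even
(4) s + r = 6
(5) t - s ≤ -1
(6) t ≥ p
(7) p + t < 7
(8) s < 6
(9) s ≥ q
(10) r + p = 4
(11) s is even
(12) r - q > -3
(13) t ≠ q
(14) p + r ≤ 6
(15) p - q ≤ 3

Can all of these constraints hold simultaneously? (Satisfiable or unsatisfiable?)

Unsatisfiable

From constraints 1 and 2, t = r = q, so t = q. But constraint 13 says t ≠ q. Contradiction.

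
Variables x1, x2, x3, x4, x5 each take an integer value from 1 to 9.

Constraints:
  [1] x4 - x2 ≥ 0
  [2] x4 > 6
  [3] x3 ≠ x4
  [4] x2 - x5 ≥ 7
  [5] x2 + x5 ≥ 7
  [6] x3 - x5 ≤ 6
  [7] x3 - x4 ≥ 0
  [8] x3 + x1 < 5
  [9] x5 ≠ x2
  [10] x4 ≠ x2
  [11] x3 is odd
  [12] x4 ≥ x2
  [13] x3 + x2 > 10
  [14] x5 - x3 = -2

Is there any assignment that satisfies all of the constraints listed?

Constraints 1, 4, 6, and 7 give x2 − x5 ≥ 7, x5 − x3 ≥ -6, x3 − x4 ≥ 0, x4 − x2 ≥ 0.
Adding all 4 inequalities: the left sides telescope to 0, and the right sides sum to 7 + (-6) + 0 + 0 = 1. So 0 ≥ 1, which is false.

Unsatisfiable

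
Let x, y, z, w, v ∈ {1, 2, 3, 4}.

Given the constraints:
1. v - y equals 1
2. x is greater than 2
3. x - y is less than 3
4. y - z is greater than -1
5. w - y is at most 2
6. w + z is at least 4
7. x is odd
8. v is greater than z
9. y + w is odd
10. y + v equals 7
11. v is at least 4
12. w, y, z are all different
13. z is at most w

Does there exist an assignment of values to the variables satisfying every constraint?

Satisfiable

One satisfying assignment is x = 3, y = 3, z = 2, w = 4, v = 4.
For the less obvious constraints — constraint 1: v - y = 1; constraint 3: x - y = 0 — and the others hold by inspection.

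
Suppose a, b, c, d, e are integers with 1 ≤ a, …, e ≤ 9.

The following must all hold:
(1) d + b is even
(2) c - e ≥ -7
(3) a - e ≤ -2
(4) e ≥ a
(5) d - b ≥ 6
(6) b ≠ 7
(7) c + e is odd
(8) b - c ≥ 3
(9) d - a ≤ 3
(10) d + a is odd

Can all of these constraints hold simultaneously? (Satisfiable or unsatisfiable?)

Unsatisfiable

Constraints 2, 3, 5, 8, and 9 give e − a ≥ 2, a − d ≥ -3, d − b ≥ 6, b − c ≥ 3, c − e ≥ -7.
Adding all 5 inequalities: the left sides telescope to 0, and the right sides sum to 2 + (-3) + 6 + 3 + (-7) = 1. So 0 ≥ 1, which is false.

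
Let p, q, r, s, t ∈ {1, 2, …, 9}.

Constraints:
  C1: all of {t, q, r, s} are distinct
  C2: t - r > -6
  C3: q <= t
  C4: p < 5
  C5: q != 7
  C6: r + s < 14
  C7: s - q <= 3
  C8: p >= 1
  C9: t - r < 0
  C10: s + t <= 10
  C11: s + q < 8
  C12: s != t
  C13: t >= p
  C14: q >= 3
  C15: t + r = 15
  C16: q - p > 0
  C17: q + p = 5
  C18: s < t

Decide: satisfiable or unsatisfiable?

Take p = 2, q = 3, r = 9, s = 4, t = 6. Then constraint 2: t - r = -3; constraint 6: r + s = 13; constraint 7: s - q = 1, and every other listed constraint is also met.

Satisfiable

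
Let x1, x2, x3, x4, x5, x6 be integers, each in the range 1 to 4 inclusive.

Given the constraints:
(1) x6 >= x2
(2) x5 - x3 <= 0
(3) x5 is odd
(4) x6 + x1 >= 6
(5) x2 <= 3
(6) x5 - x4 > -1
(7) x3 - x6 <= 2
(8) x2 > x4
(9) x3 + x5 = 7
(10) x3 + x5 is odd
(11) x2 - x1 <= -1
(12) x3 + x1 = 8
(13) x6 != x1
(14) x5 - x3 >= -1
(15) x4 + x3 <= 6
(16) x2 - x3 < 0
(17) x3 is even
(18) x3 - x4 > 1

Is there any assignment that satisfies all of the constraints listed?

Satisfiable

Try x1 = 4, x2 = 3, x3 = 4, x4 = 1, x5 = 3, x6 = 3.
Check constraint 2: x5 - x3 = -1; constraint 4: x6 + x1 = 7; constraint 6: x5 - x4 = 2. The remaining constraints are straightforward to verify.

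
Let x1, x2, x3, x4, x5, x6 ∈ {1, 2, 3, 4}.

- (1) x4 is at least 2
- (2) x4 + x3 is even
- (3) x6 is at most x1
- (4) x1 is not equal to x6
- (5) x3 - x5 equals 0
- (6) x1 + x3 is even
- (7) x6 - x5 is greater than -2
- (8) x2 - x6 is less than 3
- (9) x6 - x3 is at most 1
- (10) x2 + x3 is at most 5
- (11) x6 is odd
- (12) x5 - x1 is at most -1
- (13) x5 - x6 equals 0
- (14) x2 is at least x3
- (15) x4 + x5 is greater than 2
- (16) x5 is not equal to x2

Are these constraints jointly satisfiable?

Take x1 = 3, x2 = 2, x3 = 1, x4 = 3, x5 = 1, x6 = 1. Then constraint 5: x3 - x5 = 0; constraint 7: x6 - x5 = 0; constraint 8: x2 - x6 = 1, and every other listed constraint is also met.

Satisfiable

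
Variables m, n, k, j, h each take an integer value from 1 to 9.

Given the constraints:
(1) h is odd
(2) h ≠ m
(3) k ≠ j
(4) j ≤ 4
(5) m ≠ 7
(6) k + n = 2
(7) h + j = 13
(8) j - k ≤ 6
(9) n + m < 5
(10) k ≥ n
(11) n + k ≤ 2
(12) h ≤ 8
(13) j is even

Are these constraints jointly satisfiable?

Unsatisfiable

From constraint 12: h ≤ 8. From constraint 4: j ≤ 4. Hence h + j ≤ 12. But constraint 7 requires h + j = 13, and 13 > 12. Contradiction.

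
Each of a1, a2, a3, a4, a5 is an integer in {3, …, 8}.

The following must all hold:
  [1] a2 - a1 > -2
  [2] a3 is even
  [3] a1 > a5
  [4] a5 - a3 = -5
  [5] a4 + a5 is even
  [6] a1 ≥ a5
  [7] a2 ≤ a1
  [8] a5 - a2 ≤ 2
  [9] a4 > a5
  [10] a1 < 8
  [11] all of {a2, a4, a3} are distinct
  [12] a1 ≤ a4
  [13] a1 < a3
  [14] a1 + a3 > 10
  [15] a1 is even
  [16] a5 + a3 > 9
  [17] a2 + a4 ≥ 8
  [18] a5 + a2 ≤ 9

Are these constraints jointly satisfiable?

Satisfiable

The assignment a1 = 4, a2 = 3, a3 = 8, a4 = 7, a5 = 3 works:
  constraint 1 holds since a2 - a1 = -1.
  constraint 4 holds since a5 - a3 = -5.
The rest check out directly.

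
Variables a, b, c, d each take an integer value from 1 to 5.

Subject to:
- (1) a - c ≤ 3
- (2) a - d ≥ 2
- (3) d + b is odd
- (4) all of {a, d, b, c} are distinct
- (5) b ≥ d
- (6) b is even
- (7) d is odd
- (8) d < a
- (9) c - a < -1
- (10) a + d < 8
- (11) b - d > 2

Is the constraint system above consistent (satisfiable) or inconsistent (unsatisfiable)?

Satisfiable

Setting (a, b, c, d) = (5, 4, 3, 1) satisfies everything: constraint 1: a - c = 2; constraint 2: a - d = 4; constraint 9: c - a = -2, and the others follow.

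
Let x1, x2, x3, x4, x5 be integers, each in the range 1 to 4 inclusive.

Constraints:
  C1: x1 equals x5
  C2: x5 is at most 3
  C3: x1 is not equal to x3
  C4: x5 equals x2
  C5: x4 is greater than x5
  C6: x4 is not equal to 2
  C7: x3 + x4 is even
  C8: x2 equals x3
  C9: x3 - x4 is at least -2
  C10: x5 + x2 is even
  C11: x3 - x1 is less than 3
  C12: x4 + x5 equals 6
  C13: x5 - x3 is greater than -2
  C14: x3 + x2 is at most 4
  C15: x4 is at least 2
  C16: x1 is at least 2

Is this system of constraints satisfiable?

Unsatisfiable

From constraints 1, 4, and 8, x1 = x5 = x2 = x3, so x1 = x3. But constraint 3 says x1 ≠ x3. Contradiction.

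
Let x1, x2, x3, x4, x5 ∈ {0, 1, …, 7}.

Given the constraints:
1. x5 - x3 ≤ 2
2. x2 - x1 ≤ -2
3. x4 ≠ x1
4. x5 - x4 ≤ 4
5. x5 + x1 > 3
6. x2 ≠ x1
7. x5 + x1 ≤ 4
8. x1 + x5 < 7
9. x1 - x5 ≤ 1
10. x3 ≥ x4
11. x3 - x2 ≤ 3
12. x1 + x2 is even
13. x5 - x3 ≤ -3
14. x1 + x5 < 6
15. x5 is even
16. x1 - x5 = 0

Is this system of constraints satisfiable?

Unsatisfiable

Constraints 2, 9, 11, and 13 give x1 − x2 ≥ 2, x2 − x3 ≥ -3, x3 − x5 ≥ 3, x5 − x1 ≥ -1.
Adding all 4 inequalities: the left sides telescope to 0, and the right sides sum to 2 + (-3) + 3 + (-1) = 1. So 0 ≥ 1, which is false.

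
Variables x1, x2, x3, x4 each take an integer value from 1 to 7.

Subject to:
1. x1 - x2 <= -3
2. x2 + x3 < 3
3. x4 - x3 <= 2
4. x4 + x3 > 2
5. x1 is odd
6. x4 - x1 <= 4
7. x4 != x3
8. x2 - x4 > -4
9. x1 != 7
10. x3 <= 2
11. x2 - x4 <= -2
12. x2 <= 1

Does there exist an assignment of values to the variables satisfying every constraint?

Unsatisfiable

Constraints 1, 6, and 11 give x2 − x1 ≥ 3, x1 − x4 ≥ -4, x4 − x2 ≥ 2.
Adding all 3 inequalities: the left sides telescope to 0, and the right sides sum to 3 + (-4) + 2 = 1. So 0 ≥ 1, which is false.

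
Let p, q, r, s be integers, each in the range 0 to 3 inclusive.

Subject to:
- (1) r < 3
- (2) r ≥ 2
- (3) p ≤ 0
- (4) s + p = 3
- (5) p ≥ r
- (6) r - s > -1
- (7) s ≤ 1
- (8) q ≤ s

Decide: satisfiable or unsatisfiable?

From constraints 2 and 5: p ≥ r and r ≥ 2, so p ≥ 2. From constraint 3: p ≤ 0. But 0 < 2, so no value of p works.

Unsatisfiable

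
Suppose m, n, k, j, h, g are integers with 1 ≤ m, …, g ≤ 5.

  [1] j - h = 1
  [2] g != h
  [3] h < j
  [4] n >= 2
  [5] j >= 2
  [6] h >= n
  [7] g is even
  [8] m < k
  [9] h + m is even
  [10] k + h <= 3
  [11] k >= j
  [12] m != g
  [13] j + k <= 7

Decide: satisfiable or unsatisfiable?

From constraints 5 and 11: k ≥ j ≥ 2. From constraints 4 and 6: h ≥ n ≥ 2. Hence k + h ≥ 4. But constraint 10 requires k + h ≤ 3, and 3 < 4. Contradiction.

Unsatisfiable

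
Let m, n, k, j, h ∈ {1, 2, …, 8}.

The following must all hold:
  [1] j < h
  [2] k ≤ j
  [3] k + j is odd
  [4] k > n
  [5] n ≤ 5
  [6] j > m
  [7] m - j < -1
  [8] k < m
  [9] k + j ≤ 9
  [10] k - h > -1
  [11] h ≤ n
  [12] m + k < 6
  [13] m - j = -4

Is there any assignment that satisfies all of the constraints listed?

Unsatisfiable

Constraints 1, 4, 6, 8, and 11 give k < m, m < j, j < h, h ≤ n, n < k. Chaining: k < m < j < h ≤ n < k, which forces k < k — impossible.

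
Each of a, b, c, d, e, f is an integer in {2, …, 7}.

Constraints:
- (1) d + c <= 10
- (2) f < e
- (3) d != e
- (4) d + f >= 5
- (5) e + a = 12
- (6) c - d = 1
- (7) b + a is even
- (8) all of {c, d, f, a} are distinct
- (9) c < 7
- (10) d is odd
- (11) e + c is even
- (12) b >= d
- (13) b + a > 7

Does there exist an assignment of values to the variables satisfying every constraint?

The assignment a = 6, b = 4, c = 4, d = 3, e = 6, f = 5 works:
  constraint 1 holds since d + c = 7.
  constraint 4 holds since d + f = 8.
The rest check out directly.

Satisfiable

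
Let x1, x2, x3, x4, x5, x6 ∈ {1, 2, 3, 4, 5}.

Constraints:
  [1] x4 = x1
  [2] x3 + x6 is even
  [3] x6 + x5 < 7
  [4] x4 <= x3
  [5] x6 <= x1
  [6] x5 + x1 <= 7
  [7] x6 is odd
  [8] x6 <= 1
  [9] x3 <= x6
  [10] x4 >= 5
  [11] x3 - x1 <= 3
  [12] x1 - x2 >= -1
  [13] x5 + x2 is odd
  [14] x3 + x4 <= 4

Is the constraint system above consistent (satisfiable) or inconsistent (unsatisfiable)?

Unsatisfiable

From constraints 4 and 10: x3 ≥ x4 and x4 ≥ 5, so x3 ≥ 5. From constraints 8 and 9: x3 ≤ x6 and x6 ≤ 1, so x3 ≤ 1. But 1 < 5, so no value of x3 works.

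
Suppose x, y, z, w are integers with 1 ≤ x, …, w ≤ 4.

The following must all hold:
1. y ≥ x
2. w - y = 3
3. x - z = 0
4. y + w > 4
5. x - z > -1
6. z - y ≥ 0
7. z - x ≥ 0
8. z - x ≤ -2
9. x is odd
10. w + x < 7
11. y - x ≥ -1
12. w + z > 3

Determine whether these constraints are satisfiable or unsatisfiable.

Constraints 6, 8, and 11 give z − y ≥ 0, y − x ≥ -1, x − z ≥ 2.
Adding all 3 inequalities: the left sides telescope to 0, and the right sides sum to 0 + (-1) + 2 = 1. So 0 ≥ 1, which is false.

Unsatisfiable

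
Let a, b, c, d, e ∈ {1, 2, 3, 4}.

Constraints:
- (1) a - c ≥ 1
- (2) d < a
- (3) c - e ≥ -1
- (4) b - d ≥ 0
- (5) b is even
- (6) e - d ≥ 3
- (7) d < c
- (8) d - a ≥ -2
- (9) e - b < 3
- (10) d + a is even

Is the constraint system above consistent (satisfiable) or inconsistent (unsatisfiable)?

Unsatisfiable

Constraints 1, 3, 6, and 8 give d − a ≥ -2, a − c ≥ 1, c − e ≥ -1, e − d ≥ 3.
Adding all 4 inequalities: the left sides telescope to 0, and the right sides sum to (-2) + 1 + (-1) + 3 = 1. So 0 ≥ 1, which is false.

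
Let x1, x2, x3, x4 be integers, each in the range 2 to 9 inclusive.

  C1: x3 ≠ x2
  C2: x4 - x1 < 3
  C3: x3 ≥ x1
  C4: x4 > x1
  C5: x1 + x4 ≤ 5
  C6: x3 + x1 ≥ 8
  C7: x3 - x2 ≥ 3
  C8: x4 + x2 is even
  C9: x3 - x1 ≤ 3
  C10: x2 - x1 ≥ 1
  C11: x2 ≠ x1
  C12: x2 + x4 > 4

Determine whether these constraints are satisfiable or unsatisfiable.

Unsatisfiable

Constraints 7, 9, and 10 give x3 − x2 ≥ 3, x2 − x1 ≥ 1, x1 − x3 ≥ -3.
Adding all 3 inequalities: the left sides telescope to 0, and the right sides sum to 3 + 1 + (-3) = 1. So 0 ≥ 1, which is false.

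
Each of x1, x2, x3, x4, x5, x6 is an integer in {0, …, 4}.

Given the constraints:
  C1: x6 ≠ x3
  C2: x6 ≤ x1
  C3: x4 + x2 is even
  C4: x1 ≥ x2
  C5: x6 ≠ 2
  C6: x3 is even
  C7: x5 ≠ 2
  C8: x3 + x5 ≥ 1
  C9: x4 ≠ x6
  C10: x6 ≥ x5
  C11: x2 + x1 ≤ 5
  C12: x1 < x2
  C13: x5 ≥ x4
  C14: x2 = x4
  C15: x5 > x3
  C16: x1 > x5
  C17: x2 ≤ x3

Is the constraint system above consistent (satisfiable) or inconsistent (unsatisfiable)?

Constraints 12, 15, 16, and 17 give x1 < x2, x2 ≤ x3, x3 < x5, x5 < x1. Chaining: x1 < x2 ≤ x3 < x5 < x1, which forces x1 < x1 — impossible.

Unsatisfiable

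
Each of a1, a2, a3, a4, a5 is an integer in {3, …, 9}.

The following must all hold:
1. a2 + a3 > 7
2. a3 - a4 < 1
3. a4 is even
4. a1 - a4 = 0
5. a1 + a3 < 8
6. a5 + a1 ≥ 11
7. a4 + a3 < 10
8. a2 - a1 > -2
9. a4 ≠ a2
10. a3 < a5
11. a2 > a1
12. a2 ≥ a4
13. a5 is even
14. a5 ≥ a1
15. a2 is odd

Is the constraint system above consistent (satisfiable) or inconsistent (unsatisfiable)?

Satisfiable

Take a1 = 4, a2 = 5, a3 = 3, a4 = 4, a5 = 8. Then constraint 1: a2 + a3 = 8; constraint 2: a3 - a4 = -1; constraint 4: a1 - a4 = 0, and every other listed constraint is also met.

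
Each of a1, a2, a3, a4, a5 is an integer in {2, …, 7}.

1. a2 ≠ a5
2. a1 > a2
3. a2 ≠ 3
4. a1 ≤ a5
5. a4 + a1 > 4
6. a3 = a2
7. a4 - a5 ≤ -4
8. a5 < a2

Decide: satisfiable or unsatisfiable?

Unsatisfiable

Constraints 2, 4, and 8 give a2 < a1, a1 ≤ a5, a5 < a2. Chaining: a2 < a1 ≤ a5 < a2, which forces a2 < a2 — impossible.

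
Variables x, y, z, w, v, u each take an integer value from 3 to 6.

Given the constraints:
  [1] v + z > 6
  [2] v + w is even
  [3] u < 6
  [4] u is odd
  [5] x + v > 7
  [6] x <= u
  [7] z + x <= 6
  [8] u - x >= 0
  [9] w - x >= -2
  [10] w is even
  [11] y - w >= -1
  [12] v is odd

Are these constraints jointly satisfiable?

Constraint 12 makes v odd and constraint 10 makes w even, so v + w must be odd. Constraint 2 says v + w is even — contradiction.

Unsatisfiable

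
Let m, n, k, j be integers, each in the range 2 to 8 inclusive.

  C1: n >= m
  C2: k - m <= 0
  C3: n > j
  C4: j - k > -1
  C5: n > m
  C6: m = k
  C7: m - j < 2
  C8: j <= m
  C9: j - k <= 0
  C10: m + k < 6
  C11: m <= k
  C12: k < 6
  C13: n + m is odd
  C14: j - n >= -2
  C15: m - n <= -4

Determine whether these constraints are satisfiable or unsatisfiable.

Unsatisfiable

Constraints 2, 9, 14, and 15 give m − k ≥ 0, k − j ≥ 0, j − n ≥ -2, n − m ≥ 4.
Adding all 4 inequalities: the left sides telescope to 0, and the right sides sum to 0 + 0 + (-2) + 4 = 2. So 0 ≥ 2, which is false.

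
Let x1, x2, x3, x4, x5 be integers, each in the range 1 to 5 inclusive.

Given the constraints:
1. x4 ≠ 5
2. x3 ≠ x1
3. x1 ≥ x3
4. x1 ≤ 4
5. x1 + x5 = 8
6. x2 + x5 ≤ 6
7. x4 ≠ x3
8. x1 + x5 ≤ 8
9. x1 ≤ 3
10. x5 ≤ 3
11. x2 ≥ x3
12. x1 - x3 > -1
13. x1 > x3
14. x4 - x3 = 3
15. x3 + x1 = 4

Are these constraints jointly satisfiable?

Unsatisfiable

From constraint 4: x1 ≤ 4. From constraint 10: x5 ≤ 3. Hence x1 + x5 ≤ 7. But constraint 5 requires x1 + x5 = 8, and 8 > 7. Contradiction.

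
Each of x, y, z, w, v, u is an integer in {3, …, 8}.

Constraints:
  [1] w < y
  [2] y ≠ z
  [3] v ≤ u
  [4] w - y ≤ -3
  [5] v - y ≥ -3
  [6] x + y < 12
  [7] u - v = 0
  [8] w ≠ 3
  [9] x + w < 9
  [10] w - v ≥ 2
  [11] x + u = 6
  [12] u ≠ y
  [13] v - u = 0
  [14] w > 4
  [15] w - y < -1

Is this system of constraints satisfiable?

Unsatisfiable

Constraints 4, 5, and 10 give w − v ≥ 2, v − y ≥ -3, y − w ≥ 3.
Adding all 3 inequalities: the left sides telescope to 0, and the right sides sum to 2 + (-3) + 3 = 2. So 0 ≥ 2, which is false.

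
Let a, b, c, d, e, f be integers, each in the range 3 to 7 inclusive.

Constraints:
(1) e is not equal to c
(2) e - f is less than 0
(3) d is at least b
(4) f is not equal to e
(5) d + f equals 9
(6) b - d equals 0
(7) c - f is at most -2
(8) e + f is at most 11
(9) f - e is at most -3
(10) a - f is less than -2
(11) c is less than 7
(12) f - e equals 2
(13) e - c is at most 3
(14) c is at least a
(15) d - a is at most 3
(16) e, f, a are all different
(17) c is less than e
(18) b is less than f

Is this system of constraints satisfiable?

Unsatisfiable

Constraints 7, 9, and 13 give f − c ≥ 2, c − e ≥ -3, e − f ≥ 3.
Adding all 3 inequalities: the left sides telescope to 0, and the right sides sum to 2 + (-3) + 3 = 2. So 0 ≥ 2, which is false.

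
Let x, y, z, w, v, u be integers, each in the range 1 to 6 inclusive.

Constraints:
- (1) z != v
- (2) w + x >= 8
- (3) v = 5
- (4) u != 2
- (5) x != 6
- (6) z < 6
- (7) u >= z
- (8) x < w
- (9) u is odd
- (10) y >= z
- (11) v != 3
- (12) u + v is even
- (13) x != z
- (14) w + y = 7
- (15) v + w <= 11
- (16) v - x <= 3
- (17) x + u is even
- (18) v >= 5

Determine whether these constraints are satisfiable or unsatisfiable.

One satisfying assignment is x = 3, y = 2, z = 1, w = 5, v = 5, u = 1.
For the less obvious constraints — constraint 2: w + x = 8; constraint 14: w + y = 7; constraint 15: v + w = 10 — and the others hold by inspection.

Satisfiable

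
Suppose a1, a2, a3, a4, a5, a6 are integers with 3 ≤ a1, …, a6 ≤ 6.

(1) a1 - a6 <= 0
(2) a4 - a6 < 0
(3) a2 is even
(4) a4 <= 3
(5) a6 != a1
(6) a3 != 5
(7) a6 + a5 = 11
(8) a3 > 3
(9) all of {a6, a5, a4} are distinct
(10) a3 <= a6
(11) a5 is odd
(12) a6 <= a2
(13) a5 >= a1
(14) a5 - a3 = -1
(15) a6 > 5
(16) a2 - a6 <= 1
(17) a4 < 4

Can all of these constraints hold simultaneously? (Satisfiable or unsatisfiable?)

Satisfiable

One satisfying assignment is a1 = 3, a2 = 6, a3 = 6, a4 = 3, a5 = 5, a6 = 6.
For the less obvious constraints — constraint 1: a1 - a6 = -3; constraint 2: a4 - a6 = -3 — and the others hold by inspection.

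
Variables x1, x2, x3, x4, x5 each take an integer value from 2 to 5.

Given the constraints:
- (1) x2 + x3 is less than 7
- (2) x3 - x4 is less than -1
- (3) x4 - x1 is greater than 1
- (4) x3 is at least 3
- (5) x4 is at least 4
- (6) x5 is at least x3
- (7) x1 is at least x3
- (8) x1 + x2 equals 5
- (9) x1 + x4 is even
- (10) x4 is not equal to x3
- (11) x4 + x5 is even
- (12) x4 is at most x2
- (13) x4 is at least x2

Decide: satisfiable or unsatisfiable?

Unsatisfiable

From constraints 4 and 7: x1 ≥ x3 ≥ 3. From constraints 5 and 12: x2 ≥ x4 ≥ 4. Hence x1 + x2 ≥ 7. But constraint 8 requires x1 + x2 = 5, and 5 < 7. Contradiction.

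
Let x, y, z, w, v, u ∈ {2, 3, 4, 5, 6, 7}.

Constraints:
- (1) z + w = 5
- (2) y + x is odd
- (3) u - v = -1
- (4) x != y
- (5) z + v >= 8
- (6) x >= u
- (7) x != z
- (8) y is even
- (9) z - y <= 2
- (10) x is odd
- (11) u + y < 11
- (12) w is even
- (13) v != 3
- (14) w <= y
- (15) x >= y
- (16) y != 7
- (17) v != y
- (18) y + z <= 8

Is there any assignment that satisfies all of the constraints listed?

Setting (x, y, z, w, v, u) = (7, 4, 3, 2, 5, 4) satisfies everything: constraint 1: z + w = 5; constraint 3: u - v = -1, and the others follow.

Satisfiable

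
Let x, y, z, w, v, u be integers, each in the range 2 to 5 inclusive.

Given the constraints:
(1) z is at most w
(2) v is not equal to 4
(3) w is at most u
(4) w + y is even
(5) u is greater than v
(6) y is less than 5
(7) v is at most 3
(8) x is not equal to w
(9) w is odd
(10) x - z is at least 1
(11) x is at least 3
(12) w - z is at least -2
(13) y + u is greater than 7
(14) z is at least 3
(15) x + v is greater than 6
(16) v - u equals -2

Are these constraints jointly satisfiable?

Satisfiable

One satisfying assignment is x = 5, y = 3, z = 3, w = 3, v = 3, u = 5.
For the less obvious constraints — constraint 10: x - z = 2; constraint 12: w - z = 0 — and the others hold by inspection.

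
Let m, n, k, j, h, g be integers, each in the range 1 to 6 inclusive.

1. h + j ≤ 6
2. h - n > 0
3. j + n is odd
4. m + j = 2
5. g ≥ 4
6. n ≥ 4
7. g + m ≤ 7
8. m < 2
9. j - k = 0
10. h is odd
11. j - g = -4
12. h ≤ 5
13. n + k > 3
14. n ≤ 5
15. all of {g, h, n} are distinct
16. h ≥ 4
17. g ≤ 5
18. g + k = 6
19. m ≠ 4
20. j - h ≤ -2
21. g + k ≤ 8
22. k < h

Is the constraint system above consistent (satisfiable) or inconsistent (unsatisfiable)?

Unsatisfiable

Constraints 5, 6, 12, 14, 16, and 17 confine each of g, h, n to the 2 values {4, 5}.
Constraint 15 requires all 3 of them to be distinct, but only 2 values are available — impossible by the pigeonhole principle.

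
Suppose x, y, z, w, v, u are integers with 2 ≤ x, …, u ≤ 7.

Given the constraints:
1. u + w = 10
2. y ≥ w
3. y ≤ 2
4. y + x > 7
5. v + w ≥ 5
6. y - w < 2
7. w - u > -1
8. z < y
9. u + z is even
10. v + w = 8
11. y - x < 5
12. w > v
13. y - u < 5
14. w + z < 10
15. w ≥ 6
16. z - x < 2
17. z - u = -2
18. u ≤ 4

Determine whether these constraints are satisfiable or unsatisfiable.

Unsatisfiable

From constraint 15: w ≥ 6. From constraints 2 and 3: w ≤ y and y ≤ 2, so w ≤ 2. But 2 < 6, so no value of w works.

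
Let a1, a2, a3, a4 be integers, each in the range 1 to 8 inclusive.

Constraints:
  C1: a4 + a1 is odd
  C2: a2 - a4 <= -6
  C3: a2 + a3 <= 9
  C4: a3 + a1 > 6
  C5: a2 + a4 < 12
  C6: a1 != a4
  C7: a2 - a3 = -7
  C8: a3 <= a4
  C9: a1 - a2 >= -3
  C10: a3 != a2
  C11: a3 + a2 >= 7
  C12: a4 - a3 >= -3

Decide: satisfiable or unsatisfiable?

Satisfiable

One satisfying assignment is a1 = 1, a2 = 1, a3 = 8, a4 = 8.
For the less obvious constraints — constraint 2: a2 - a4 = -7; constraint 3: a2 + a3 = 9; constraint 4: a3 + a1 = 9 — and the others hold by inspection.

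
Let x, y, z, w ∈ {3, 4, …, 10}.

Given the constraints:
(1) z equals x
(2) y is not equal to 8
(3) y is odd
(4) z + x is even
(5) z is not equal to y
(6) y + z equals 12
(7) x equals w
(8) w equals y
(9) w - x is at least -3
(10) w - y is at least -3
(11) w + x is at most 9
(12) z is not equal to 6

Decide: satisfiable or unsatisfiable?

Unsatisfiable

From constraints 1, 7, and 8, z = x = w = y, so z = y. But constraint 5 says z ≠ y. Contradiction.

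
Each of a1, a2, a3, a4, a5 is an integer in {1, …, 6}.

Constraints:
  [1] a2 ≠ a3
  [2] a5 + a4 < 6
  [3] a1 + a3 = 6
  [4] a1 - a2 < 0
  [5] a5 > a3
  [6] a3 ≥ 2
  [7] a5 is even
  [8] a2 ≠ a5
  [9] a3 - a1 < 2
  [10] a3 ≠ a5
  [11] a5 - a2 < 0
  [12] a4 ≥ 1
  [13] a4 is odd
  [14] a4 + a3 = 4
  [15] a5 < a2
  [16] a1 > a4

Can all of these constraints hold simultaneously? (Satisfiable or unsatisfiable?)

Take a1 = 3, a2 = 6, a3 = 3, a4 = 1, a5 = 4. Then constraint 2: a5 + a4 = 5; constraint 3: a1 + a3 = 6; constraint 4: a1 - a2 = -3, and every other listed constraint is also met.

Satisfiable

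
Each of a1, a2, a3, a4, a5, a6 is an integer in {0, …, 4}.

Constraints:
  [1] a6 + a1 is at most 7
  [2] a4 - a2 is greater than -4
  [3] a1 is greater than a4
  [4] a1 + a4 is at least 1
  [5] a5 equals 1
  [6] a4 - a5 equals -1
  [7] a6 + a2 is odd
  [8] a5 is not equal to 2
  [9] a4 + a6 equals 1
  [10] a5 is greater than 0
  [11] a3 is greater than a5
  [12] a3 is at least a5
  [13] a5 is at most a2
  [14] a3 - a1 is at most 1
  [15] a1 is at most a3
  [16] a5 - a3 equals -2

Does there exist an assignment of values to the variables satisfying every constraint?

One satisfying assignment is a1 = 3, a2 = 2, a3 = 3, a4 = 0, a5 = 1, a6 = 1.
For the less obvious constraints — constraint 1: a6 + a1 = 4; constraint 2: a4 - a2 = -2; constraint 4: a1 + a4 = 3 — and the others hold by inspection.

Satisfiable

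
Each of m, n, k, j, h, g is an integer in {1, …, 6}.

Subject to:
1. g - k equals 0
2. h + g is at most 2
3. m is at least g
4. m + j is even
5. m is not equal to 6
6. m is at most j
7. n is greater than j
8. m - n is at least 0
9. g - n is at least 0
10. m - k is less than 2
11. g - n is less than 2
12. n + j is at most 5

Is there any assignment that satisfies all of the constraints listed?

Unsatisfiable

Constraints 3, 6, 7, and 9 give g ≤ m, m ≤ j, j < n, n ≤ g. Chaining: g ≤ m ≤ j < n ≤ g, which forces g < g — impossible.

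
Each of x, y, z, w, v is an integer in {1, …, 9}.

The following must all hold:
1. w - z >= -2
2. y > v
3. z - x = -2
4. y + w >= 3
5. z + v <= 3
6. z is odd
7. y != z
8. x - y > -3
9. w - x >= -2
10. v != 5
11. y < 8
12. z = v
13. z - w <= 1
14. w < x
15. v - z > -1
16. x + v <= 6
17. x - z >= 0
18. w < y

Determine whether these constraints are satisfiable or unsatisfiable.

Setting (x, y, z, w, v) = (3, 5, 1, 1, 1) satisfies everything: constraint 1: w - z = 0; constraint 3: z - x = -2; constraint 4: y + w = 6, and the others follow.

Satisfiable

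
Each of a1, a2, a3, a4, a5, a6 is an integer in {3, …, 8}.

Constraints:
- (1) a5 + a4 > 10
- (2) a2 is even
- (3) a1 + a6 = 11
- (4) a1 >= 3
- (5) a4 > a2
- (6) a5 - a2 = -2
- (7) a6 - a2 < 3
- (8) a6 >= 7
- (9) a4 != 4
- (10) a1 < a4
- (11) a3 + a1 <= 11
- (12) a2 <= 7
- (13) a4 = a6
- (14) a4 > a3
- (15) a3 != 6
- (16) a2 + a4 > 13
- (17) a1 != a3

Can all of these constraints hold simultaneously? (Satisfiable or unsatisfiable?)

Try a1 = 3, a2 = 6, a3 = 7, a4 = 8, a5 = 4, a6 = 8.
Check constraint 1: a5 + a4 = 12; constraint 3: a1 + a6 = 11. The remaining constraints are straightforward to verify.

Satisfiable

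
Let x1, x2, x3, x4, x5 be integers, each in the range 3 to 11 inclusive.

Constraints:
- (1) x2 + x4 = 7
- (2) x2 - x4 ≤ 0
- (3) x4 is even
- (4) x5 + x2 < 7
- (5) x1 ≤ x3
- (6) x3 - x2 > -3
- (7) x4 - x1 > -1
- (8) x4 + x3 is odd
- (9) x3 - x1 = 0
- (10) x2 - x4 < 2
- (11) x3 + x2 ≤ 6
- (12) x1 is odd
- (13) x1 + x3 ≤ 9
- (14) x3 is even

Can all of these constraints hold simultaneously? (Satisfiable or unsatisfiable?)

Constraint 3 makes x4 even and constraint 14 makes x3 even, so x4 + x3 must be even. Constraint 8 says x4 + x3 is odd — contradiction.

Unsatisfiable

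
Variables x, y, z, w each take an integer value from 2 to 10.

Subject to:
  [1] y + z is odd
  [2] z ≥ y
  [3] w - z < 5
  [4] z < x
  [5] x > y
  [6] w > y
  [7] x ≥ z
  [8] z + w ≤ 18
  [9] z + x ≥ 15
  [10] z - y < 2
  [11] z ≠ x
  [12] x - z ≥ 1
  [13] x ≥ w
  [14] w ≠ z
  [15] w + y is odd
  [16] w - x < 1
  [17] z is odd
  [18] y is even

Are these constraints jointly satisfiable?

Try x = 9, y = 6, z = 7, w = 9.
Check constraint 3: w - z = 2; constraint 8: z + w = 16. The remaining constraints are straightforward to verify.

Satisfiable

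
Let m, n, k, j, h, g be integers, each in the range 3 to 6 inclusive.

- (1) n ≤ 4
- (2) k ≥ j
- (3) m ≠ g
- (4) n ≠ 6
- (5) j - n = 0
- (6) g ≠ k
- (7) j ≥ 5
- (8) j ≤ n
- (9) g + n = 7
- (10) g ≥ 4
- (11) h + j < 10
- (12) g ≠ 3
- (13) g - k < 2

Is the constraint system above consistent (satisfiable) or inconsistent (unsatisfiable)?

From constraint 10: g ≥ 4. From constraints 7 and 8: n ≥ j ≥ 5. Hence g + n ≥ 9. But constraint 9 requires g + n = 7, and 7 < 9. Contradiction.

Unsatisfiable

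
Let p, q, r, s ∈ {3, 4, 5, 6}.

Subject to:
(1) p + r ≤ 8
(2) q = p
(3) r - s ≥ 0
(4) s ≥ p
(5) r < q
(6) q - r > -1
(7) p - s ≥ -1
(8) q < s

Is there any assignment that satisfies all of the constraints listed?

Constraints 3, 5, and 8 give s ≤ r, r < q, q < s. Chaining: s ≤ r < q < s, which forces s < s — impossible.

Unsatisfiable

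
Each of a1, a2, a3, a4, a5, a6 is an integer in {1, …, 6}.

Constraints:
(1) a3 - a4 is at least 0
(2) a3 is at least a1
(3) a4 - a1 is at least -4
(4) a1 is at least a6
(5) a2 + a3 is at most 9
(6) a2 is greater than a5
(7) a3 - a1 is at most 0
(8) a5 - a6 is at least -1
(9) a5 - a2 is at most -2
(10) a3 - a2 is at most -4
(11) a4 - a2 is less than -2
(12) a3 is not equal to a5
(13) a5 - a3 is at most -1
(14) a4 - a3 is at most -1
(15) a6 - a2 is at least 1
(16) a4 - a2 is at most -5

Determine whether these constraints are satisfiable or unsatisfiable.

Unsatisfiable

Constraints 3, 7, 8, 13, 15, and 16 give a4 − a1 ≥ -4, a1 − a3 ≥ 0, a3 − a5 ≥ 1, a5 − a6 ≥ -1, a6 − a2 ≥ 1, a2 − a4 ≥ 5.
Adding all 6 inequalities: the left sides telescope to 0, and the right sides sum to (-4) + 0 + 1 + (-1) + 1 + 5 = 2. So 0 ≥ 2, which is false.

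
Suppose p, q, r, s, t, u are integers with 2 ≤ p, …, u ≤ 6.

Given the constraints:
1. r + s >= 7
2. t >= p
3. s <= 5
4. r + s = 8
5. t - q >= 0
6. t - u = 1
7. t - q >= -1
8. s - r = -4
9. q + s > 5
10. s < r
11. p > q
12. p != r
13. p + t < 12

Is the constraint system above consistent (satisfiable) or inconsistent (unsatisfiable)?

One satisfying assignment is p = 5, q = 4, r = 6, s = 2, t = 5, u = 4.
For the less obvious constraints — constraint 1: r + s = 8; constraint 4: r + s = 8; constraint 5: t - q = 1 — and the others hold by inspection.

Satisfiable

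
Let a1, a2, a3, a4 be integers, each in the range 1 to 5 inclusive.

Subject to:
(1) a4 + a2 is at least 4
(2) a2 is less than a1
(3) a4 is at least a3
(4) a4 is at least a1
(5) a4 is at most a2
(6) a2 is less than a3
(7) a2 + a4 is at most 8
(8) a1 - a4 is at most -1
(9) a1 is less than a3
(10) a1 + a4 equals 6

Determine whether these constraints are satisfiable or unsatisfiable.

Unsatisfiable

Constraints 2, 3, 5, and 9 give a4 ≤ a2, a2 < a1, a1 < a3, a3 ≤ a4. Chaining: a4 ≤ a2 < a1 < a3 ≤ a4, which forces a4 < a4 — impossible.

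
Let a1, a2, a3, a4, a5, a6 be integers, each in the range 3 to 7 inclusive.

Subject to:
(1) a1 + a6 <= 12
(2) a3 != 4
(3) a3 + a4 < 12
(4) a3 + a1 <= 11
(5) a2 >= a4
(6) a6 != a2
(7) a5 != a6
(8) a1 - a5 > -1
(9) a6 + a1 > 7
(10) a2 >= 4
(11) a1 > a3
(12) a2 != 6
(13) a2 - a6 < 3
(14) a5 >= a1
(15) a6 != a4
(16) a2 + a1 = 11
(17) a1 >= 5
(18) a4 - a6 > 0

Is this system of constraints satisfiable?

Take a1 = 6, a2 = 5, a3 = 5, a4 = 4, a5 = 6, a6 = 3. Then constraint 1: a1 + a6 = 9; constraint 3: a3 + a4 = 9, and every other listed constraint is also met.

Satisfiable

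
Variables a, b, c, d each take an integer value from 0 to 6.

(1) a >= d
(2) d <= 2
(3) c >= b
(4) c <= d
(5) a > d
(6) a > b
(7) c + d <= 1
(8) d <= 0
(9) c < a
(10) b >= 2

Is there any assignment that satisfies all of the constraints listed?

Unsatisfiable

From constraints 3 and 10: c ≥ b and b ≥ 2, so c ≥ 2. From constraints 4 and 8: c ≤ d and d ≤ 0, so c ≤ 0. But 0 < 2, so no value of c works.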